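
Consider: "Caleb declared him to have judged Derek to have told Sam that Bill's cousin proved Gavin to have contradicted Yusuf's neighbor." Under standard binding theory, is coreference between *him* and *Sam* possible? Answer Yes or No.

No

*Sam* is an R-expression; Principle C requires it to be free (not bound by any c-commanding expression).
— him: subject of the clause headed by 'judged'; the pronoun c-commands the R-expression — coreference blocked (Principle C).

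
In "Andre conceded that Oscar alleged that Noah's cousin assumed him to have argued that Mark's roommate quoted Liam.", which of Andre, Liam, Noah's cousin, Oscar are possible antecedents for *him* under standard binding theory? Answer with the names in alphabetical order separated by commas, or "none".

Andre, Oscar

*him* is a pronoun; Principle B requires it to be free in its binding domain — the clause headed by 'assumed'.
— Andre: subject of the matrix clause; c-commands the pronoun but lies outside its binding domain — allowed.
— Liam: object of the clause headed by 'quoted'; is c-commanded by the pronoun; coreference would bind this R-expression — blocked (Principle C).
— Noah's cousin: subject of the clause headed by 'assumed'; c-commands the pronoun within its binding domain — blocked (Principle B).
— Oscar: subject of the clause headed by 'alleged'; c-commands the pronoun but lies outside its binding domain — allowed.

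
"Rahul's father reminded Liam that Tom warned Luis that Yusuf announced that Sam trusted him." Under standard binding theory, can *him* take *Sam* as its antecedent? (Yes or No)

No

*him* is a pronoun; Principle B requires it to be free in its binding domain — the clause headed by 'trusted'.
— Sam: subject of the clause headed by 'trusted'; c-commands the pronoun within its binding domain — blocked (Principle B).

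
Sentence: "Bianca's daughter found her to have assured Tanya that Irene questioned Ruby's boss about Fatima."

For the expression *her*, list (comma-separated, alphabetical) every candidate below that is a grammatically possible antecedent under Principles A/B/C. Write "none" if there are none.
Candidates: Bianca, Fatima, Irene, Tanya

Bianca

*her* is a pronoun; Principle B requires it to be free in its binding domain — the matrix clause.
— Bianca: possessor inside the subject DP of the matrix clause; does not c-command the pronoun — Principle B does not apply; allowed.
— Fatima: second object of the clause headed by 'questioned'; is c-commanded by the pronoun; coreference would bind this R-expression — blocked (Principle C).
— Irene: subject of the clause headed by 'questioned'; is c-commanded by the pronoun; coreference would bind this R-expression — blocked (Principle C).
— Tanya: object of the clause headed by 'assured'; is c-commanded by the pronoun; coreference would bind this R-expression — blocked (Principle C).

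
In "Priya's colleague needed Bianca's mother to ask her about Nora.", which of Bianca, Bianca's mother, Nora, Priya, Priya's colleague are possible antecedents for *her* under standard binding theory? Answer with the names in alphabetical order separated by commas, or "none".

Bianca, Priya, Priya's colleague

*her* is a pronoun; Principle B requires it to be free in its binding domain — the clause headed by 'ask'.
— Bianca: possessor inside the subject DP of the clause headed by 'ask'; does not c-command the pronoun — Principle B does not apply; allowed.
— Bianca's mother: subject of the clause headed by 'ask'; c-commands the pronoun within its binding domain — blocked (Principle B).
— Nora: second object of the clause headed by 'ask'; is c-commanded by the pronoun; coreference would bind this R-expression — blocked (Principle C).
— Priya: possessor inside the subject DP of the matrix clause; does not c-command the pronoun — Principle B does not apply; allowed.
— Priya's colleague: subject of the matrix clause; c-commands the pronoun but lies outside its binding domain — allowed.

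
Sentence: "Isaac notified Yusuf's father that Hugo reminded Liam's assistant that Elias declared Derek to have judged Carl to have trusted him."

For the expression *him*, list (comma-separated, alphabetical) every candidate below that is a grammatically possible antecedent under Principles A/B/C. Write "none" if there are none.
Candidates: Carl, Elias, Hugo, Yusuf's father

*him* is a pronoun; Principle B requires it to be free in its binding domain — the clause headed by 'trusted'.
— Carl: subject of the clause headed by 'trusted'; c-commands the pronoun within its binding domain — blocked (Principle B).
— Elias: subject of the clause headed by 'declared'; c-commands the pronoun but lies outside its binding domain — allowed.
— Hugo: subject of the clause headed by 'reminded'; c-commands the pronoun but lies outside its binding domain — allowed.
— Yusuf's father: object of the matrix clause; c-commands the pronoun but lies outside its binding domain — allowed.

Elias, Hugo, Yusuf's father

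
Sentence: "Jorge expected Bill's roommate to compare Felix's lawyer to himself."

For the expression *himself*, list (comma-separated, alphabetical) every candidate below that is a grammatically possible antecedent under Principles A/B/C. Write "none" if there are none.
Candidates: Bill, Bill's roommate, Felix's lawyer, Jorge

Bill's roommate, Felix's lawyer

*himself* is a reflexive; Principle A requires it to be bound within its binding domain — the clause headed by 'compare'.
— Bill: possessor inside the subject DP of the clause headed by 'compare'; does not c-command the reflexive — cannot bind it (Principle A).
— Bill's roommate: subject of the clause headed by 'compare'; c-commands the reflexive within its binding domain — allowed (Principle A).
— Felix's lawyer: object of the clause headed by 'compare'; c-commands the reflexive within its binding domain — allowed (Principle A).
— Jorge: subject of the matrix clause; c-commands the reflexive but lies outside its binding domain — cannot bind it (Principle A).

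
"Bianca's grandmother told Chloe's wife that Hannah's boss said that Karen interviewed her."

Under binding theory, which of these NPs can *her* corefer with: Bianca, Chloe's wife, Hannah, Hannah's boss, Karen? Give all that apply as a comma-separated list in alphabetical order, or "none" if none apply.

*her* is a pronoun; Principle B requires it to be free in its binding domain — the clause headed by 'interviewed'.
— Bianca: possessor inside the subject DP of the matrix clause; does not c-command the pronoun — Principle B does not apply; allowed.
— Chloe's wife: object of the matrix clause; c-commands the pronoun but lies outside its binding domain — allowed.
— Hannah: possessor inside the subject DP of the clause headed by 'said'; does not c-command the pronoun — Principle B does not apply; allowed.
— Hannah's boss: subject of the clause headed by 'said'; c-commands the pronoun but lies outside its binding domain — allowed.
— Karen: subject of the clause headed by 'interviewed'; c-commands the pronoun within its binding domain — blocked (Principle B).

Bianca, Chloe's wife, Hannah, Hannah's boss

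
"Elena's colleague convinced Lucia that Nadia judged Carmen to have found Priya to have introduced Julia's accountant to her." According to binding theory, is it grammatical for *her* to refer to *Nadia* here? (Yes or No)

*Nadia* is an R-expression; Principle C requires it to be free (not bound by any c-commanding expression).
— her: second object of the clause headed by 'introduced'; the pronoun does not c-command the R-expression — coreference allowed.

Yes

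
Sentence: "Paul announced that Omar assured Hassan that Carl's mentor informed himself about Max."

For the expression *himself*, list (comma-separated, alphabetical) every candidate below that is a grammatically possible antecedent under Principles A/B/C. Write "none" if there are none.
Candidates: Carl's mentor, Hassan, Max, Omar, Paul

Carl's mentor

*himself* is a reflexive; Principle A requires it to be bound within its binding domain — the clause headed by 'informed'.
— Carl's mentor: subject of the clause headed by 'informed'; c-commands the reflexive within its binding domain — allowed (Principle A).
— Hassan: object of the clause headed by 'assured'; c-commands the reflexive but lies outside its binding domain — cannot bind it (Principle A).
— Max: second object of the clause headed by 'informed'; does not c-command the reflexive — cannot bind it (Principle A).
— Omar: subject of the clause headed by 'assured'; c-commands the reflexive but lies outside its binding domain — cannot bind it (Principle A).
— Paul: subject of the matrix clause; c-commands the reflexive but lies outside its binding domain — cannot bind it (Principle A).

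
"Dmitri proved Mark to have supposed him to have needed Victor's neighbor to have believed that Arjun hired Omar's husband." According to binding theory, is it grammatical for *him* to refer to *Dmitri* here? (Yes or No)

Yes

*Dmitri* is an R-expression; Principle C requires it to be free (not bound by any c-commanding expression).
— him: subject of the clause headed by 'needed'; the pronoun does not c-command the R-expression — coreference allowed.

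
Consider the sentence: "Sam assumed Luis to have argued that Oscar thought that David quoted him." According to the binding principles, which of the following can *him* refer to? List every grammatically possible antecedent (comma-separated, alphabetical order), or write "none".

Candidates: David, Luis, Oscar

Luis, Oscar

*him* is a pronoun; Principle B requires it to be free in its binding domain — the clause headed by 'quoted'.
— David: subject of the clause headed by 'quoted'; c-commands the pronoun within its binding domain — blocked (Principle B).
— Luis: subject of the clause headed by 'argued'; c-commands the pronoun but lies outside its binding domain — allowed.
— Oscar: subject of the clause headed by 'thought'; c-commands the pronoun but lies outside its binding domain — allowed.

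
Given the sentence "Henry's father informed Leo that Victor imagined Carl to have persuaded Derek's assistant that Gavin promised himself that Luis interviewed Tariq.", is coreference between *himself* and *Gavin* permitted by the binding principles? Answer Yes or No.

*himself* is a reflexive; Principle A requires it to be bound within its binding domain — the clause headed by 'promised'.
— Gavin: subject of the clause headed by 'promised'; c-commands the reflexive within its binding domain — allowed (Principle A).

Yes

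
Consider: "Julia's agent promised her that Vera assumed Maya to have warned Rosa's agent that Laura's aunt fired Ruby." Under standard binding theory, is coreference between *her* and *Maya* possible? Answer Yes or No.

No

*Maya* is an R-expression; Principle C requires it to be free (not bound by any c-commanding expression).
— her: object of the matrix clause; the pronoun c-commands the R-expression — coreference blocked (Principle C).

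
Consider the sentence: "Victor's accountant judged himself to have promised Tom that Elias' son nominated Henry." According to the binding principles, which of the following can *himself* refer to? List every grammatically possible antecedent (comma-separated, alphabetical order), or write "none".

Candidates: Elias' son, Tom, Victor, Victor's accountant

*himself* is a reflexive; Principle A requires it to be bound within its binding domain — the matrix clause.
— Elias' son: subject of the clause headed by 'nominated'; does not c-command the reflexive — cannot bind it (Principle A).
— Tom: object of the clause headed by 'promised'; does not c-command the reflexive — cannot bind it (Principle A).
— Victor: possessor inside the subject DP of the matrix clause; does not c-command the reflexive — cannot bind it (Principle A).
— Victor's accountant: subject of the matrix clause; c-commands the reflexive within its binding domain — allowed (Principle A).

Victor's accountant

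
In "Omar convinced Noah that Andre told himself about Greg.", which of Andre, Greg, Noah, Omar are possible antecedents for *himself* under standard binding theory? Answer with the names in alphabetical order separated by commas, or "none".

Andre

*himself* is a reflexive; Principle A requires it to be bound within its binding domain — the clause headed by 'told'.
— Andre: subject of the clause headed by 'told'; c-commands the reflexive within its binding domain — allowed (Principle A).
— Greg: second object of the clause headed by 'told'; does not c-command the reflexive — cannot bind it (Principle A).
— Noah: object of the matrix clause; c-commands the reflexive but lies outside its binding domain — cannot bind it (Principle A).
— Omar: subject of the matrix clause; c-commands the reflexive but lies outside its binding domain — cannot bind it (Principle A).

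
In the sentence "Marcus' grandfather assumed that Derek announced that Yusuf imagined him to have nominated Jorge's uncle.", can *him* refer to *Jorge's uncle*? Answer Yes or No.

No

*him* is a pronoun; Principle B requires it to be free in its binding domain — the clause headed by 'imagined'.
— Jorge's uncle: object of the clause headed by 'nominated'; is c-commanded by the pronoun; coreference would bind this R-expression — blocked (Principle C).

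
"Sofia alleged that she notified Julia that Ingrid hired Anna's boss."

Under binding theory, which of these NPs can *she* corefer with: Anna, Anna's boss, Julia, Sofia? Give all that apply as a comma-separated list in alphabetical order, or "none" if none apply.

Sofia

*she* is a pronoun; Principle B requires it to be free in its binding domain — the clause headed by 'notified'.
— Anna: possessor inside the object DP of the clause headed by 'hired'; is c-commanded by the pronoun; coreference would bind this R-expression — blocked (Principle C).
— Anna's boss: object of the clause headed by 'hired'; is c-commanded by the pronoun; coreference would bind this R-expression — blocked (Principle C).
— Julia: object of the clause headed by 'notified'; is c-commanded by the pronoun; coreference would bind this R-expression — blocked (Principle C).
— Sofia: subject of the matrix clause; c-commands the pronoun but lies outside its binding domain — allowed.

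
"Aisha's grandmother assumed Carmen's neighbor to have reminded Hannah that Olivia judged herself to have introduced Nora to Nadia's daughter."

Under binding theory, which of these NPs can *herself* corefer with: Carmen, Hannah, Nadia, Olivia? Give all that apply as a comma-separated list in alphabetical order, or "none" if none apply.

Olivia

*herself* is a reflexive; Principle A requires it to be bound within its binding domain — the clause headed by 'judged'.
— Carmen: possessor inside the subject DP of the clause headed by 'reminded'; does not c-command the reflexive — cannot bind it (Principle A).
— Hannah: object of the clause headed by 'reminded'; c-commands the reflexive but lies outside its binding domain — cannot bind it (Principle A).
— Nadia: possessor inside the second object DP of the clause headed by 'introduced'; does not c-command the reflexive — cannot bind it (Principle A).
— Olivia: subject of the clause headed by 'judged'; c-commands the reflexive within its binding domain — allowed (Principle A).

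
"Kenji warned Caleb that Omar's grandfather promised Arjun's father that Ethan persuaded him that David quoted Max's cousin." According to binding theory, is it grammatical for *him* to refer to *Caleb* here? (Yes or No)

*Caleb* is an R-expression; Principle C requires it to be free (not bound by any c-commanding expression).
— him: object of the clause headed by 'persuaded'; the pronoun does not c-command the R-expression — coreference allowed.

Yes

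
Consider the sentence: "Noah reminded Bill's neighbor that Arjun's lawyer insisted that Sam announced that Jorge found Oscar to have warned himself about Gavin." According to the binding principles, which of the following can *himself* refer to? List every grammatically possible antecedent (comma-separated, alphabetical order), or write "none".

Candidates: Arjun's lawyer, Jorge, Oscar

Oscar

*himself* is a reflexive; Principle A requires it to be bound within its binding domain — the clause headed by 'warned'.
— Arjun's lawyer: subject of the clause headed by 'insisted'; c-commands the reflexive but lies outside its binding domain — cannot bind it (Principle A).
— Jorge: subject of the clause headed by 'found'; c-commands the reflexive but lies outside its binding domain — cannot bind it (Principle A).
— Oscar: subject of the clause headed by 'warned'; c-commands the reflexive within its binding domain — allowed (Principle A).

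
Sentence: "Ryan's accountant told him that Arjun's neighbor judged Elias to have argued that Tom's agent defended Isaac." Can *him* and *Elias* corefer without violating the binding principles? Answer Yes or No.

*Elias* is an R-expression; Principle C requires it to be free (not bound by any c-commanding expression).
— him: object of the matrix clause; the pronoun c-commands the R-expression — coreference blocked (Principle C).

No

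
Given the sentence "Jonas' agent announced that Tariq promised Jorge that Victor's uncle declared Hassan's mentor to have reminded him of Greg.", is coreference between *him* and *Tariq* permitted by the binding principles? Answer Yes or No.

Yes

*him* is a pronoun; Principle B requires it to be free in its binding domain — the clause headed by 'reminded'.
— Tariq: subject of the clause headed by 'promised'; c-commands the pronoun but lies outside its binding domain — allowed.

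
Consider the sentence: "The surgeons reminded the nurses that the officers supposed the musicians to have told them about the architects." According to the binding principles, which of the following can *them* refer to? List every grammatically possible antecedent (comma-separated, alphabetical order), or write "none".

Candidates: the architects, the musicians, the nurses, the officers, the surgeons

the nurses, the officers, the surgeons

*them* is a pronoun; Principle B requires it to be free in its binding domain — the clause headed by 'told'.
— the architects: second object of the clause headed by 'told'; is c-commanded by the pronoun; coreference would bind this R-expression — blocked (Principle C).
— the musicians: subject of the clause headed by 'told'; c-commands the pronoun within its binding domain — blocked (Principle B).
— the nurses: object of the matrix clause; c-commands the pronoun but lies outside its binding domain — allowed.
— the officers: subject of the clause headed by 'supposed'; c-commands the pronoun but lies outside its binding domain — allowed.
— the surgeons: subject of the matrix clause; c-commands the pronoun but lies outside its binding domain — allowed.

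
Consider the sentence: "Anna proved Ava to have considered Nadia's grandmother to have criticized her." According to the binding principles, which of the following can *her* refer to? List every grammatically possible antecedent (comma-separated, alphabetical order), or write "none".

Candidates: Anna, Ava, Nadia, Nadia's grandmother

*her* is a pronoun; Principle B requires it to be free in its binding domain — the clause headed by 'criticized'.
— Anna: subject of the matrix clause; c-commands the pronoun but lies outside its binding domain — allowed.
— Ava: subject of the clause headed by 'considered'; c-commands the pronoun but lies outside its binding domain — allowed.
— Nadia: possessor inside the subject DP of the clause headed by 'criticized'; does not c-command the pronoun — Principle B does not apply; allowed.
— Nadia's grandmother: subject of the clause headed by 'criticized'; c-commands the pronoun within its binding domain — blocked (Principle B).

Anna, Ava, Nadia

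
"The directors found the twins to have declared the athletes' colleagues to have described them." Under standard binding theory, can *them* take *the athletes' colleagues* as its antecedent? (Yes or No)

*them* is a pronoun; Principle B requires it to be free in its binding domain — the clause headed by 'described'.
— the athletes' colleagues: subject of the clause headed by 'described'; c-commands the pronoun within its binding domain — blocked (Principle B).

No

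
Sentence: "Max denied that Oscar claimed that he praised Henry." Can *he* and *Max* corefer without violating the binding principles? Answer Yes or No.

*Max* is an R-expression; Principle C requires it to be free (not bound by any c-commanding expression).
— he: subject of the clause headed by 'praised'; the pronoun does not c-command the R-expression — coreference allowed.

Yes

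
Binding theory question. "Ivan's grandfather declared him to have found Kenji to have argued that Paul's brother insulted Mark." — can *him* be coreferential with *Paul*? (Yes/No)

*him* is a pronoun; Principle B requires it to be free in its binding domain — the matrix clause.
— Paul: possessor inside the subject DP of the clause headed by 'insulted'; is c-commanded by the pronoun; coreference would bind this R-expression — blocked (Principle C).

No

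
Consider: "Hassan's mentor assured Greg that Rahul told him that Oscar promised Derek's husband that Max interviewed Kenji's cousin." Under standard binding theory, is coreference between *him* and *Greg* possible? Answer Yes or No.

*Greg* is an R-expression; Principle C requires it to be free (not bound by any c-commanding expression).
— him: object of the clause headed by 'told'; the pronoun does not c-command the R-expression — coreference allowed.

Yes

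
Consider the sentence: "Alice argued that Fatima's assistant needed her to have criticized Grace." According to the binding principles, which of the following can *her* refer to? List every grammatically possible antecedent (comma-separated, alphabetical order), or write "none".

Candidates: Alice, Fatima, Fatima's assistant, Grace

*her* is a pronoun; Principle B requires it to be free in its binding domain — the clause headed by 'needed'.
— Alice: subject of the matrix clause; c-commands the pronoun but lies outside its binding domain — allowed.
— Fatima: possessor inside the subject DP of the clause headed by 'needed'; does not c-command the pronoun — Principle B does not apply; allowed.
— Fatima's assistant: subject of the clause headed by 'needed'; c-commands the pronoun within its binding domain — blocked (Principle B).
— Grace: object of the clause headed by 'criticized'; is c-commanded by the pronoun; coreference would bind this R-expression — blocked (Principle C).

Alice, Fatima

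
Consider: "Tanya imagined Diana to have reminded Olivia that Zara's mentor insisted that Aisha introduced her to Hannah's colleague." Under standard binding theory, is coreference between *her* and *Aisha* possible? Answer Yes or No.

No

*Aisha* is an R-expression; Principle C requires it to be free (not bound by any c-commanding expression).
— her: object of the clause headed by 'introduced'; the R-expression locally c-commands the pronoun — coreference blocked (Principle B on the pronoun).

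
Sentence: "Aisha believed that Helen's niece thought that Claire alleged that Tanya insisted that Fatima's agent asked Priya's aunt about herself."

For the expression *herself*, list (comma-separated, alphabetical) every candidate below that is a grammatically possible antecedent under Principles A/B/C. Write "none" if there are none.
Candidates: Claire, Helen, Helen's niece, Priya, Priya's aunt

*herself* is a reflexive; Principle A requires it to be bound within its binding domain — the clause headed by 'asked'.
— Claire: subject of the clause headed by 'alleged'; c-commands the reflexive but lies outside its binding domain — cannot bind it (Principle A).
— Helen: possessor inside the subject DP of the clause headed by 'thought'; does not c-command the reflexive — cannot bind it (Principle A).
— Helen's niece: subject of the clause headed by 'thought'; c-commands the reflexive but lies outside its binding domain — cannot bind it (Principle A).
— Priya: possessor inside the object DP of the clause headed by 'asked'; does not c-command the reflexive — cannot bind it (Principle A).
— Priya's aunt: object of the clause headed by 'asked'; c-commands the reflexive within its binding domain — allowed (Principle A).

Priya's aunt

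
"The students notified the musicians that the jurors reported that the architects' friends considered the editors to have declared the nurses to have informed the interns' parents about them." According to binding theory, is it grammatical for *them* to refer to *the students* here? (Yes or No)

Yes

*the students* is an R-expression; Principle C requires it to be free (not bound by any c-commanding expression).
— them: second object of the clause headed by 'informed'; the pronoun does not c-command the R-expression — coreference allowed.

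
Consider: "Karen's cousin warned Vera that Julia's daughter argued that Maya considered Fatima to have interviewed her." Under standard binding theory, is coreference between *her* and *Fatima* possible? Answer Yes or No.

*Fatima* is an R-expression; Principle C requires it to be free (not bound by any c-commanding expression).
— her: object of the clause headed by 'interviewed'; the R-expression locally c-commands the pronoun — coreference blocked (Principle B on the pronoun).

No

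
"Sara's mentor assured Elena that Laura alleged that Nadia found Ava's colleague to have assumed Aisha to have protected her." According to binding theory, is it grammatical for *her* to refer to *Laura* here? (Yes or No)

Yes

*Laura* is an R-expression; Principle C requires it to be free (not bound by any c-commanding expression).
— her: object of the clause headed by 'protected'; the pronoun does not c-command the R-expression — coreference allowed.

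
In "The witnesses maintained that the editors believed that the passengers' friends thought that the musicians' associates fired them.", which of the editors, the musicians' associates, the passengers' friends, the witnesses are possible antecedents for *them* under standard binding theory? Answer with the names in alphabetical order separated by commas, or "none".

*them* is a pronoun; Principle B requires it to be free in its binding domain — the clause headed by 'fired'.
— the editors: subject of the clause headed by 'believed'; c-commands the pronoun but lies outside its binding domain — allowed.
— the musicians' associates: subject of the clause headed by 'fired'; c-commands the pronoun within its binding domain — blocked (Principle B).
— the passengers' friends: subject of the clause headed by 'thought'; c-commands the pronoun but lies outside its binding domain — allowed.
— the witnesses: subject of the matrix clause; c-commands the pronoun but lies outside its binding domain — allowed.

the editors, the passengers' friends, the witnesses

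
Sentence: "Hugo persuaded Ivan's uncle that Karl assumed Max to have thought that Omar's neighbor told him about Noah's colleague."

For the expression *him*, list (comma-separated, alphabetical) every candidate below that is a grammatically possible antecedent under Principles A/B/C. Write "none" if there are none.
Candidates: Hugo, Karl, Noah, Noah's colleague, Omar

Hugo, Karl, Omar

*him* is a pronoun; Principle B requires it to be free in its binding domain — the clause headed by 'told'.
— Hugo: subject of the matrix clause; c-commands the pronoun but lies outside its binding domain — allowed.
— Karl: subject of the clause headed by 'assumed'; c-commands the pronoun but lies outside its binding domain — allowed.
— Noah: possessor inside the second object DP of the clause headed by 'told'; is c-commanded by the pronoun; coreference would bind this R-expression — blocked (Principle C).
— Noah's colleague: second object of the clause headed by 'told'; is c-commanded by the pronoun; coreference would bind this R-expression — blocked (Principle C).
— Omar: possessor inside the subject DP of the clause headed by 'told'; does not c-command the pronoun — Principle B does not apply; allowed.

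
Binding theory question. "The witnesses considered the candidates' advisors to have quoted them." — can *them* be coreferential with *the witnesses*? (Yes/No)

Yes

*them* is a pronoun; Principle B requires it to be free in its binding domain — the clause headed by 'quoted'.
— the witnesses: subject of the matrix clause; c-commands the pronoun but lies outside its binding domain — allowed.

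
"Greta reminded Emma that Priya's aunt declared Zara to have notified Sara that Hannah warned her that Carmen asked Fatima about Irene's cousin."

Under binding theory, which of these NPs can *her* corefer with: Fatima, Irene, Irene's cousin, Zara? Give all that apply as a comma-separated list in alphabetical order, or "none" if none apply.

*her* is a pronoun; Principle B requires it to be free in its binding domain — the clause headed by 'warned'.
— Fatima: object of the clause headed by 'asked'; is c-commanded by the pronoun; coreference would bind this R-expression — blocked (Principle C).
— Irene: possessor inside the second object DP of the clause headed by 'asked'; is c-commanded by the pronoun; coreference would bind this R-expression — blocked (Principle C).
— Irene's cousin: second object of the clause headed by 'asked'; is c-commanded by the pronoun; coreference would bind this R-expression — blocked (Principle C).
— Zara: subject of the clause headed by 'notified'; c-commands the pronoun but lies outside its binding domain — allowed.

Zara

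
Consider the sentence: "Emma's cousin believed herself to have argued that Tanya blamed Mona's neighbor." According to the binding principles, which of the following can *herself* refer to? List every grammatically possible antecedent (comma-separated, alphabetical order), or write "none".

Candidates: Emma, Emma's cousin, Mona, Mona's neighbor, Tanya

*herself* is a reflexive; Principle A requires it to be bound within its binding domain — the matrix clause.
— Emma: possessor inside the subject DP of the matrix clause; does not c-command the reflexive — cannot bind it (Principle A).
— Emma's cousin: subject of the matrix clause; c-commands the reflexive within its binding domain — allowed (Principle A).
— Mona: possessor inside the object DP of the clause headed by 'blamed'; does not c-command the reflexive — cannot bind it (Principle A).
— Mona's neighbor: object of the clause headed by 'blamed'; does not c-command the reflexive — cannot bind it (Principle A).
— Tanya: subject of the clause headed by 'blamed'; does not c-command the reflexive — cannot bind it (Principle A).

Emma's cousin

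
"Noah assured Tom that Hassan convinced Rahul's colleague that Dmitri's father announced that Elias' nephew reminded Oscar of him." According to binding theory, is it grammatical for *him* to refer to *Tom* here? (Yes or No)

Yes

*Tom* is an R-expression; Principle C requires it to be free (not bound by any c-commanding expression).
— him: second object of the clause headed by 'reminded'; the pronoun does not c-command the R-expression — coreference allowed.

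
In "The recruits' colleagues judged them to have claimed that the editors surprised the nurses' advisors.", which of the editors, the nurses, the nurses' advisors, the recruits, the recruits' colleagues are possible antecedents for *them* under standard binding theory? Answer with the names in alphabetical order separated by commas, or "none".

*them* is a pronoun; Principle B requires it to be free in its binding domain — the matrix clause.
— the editors: subject of the clause headed by 'surprised'; is c-commanded by the pronoun; coreference would bind this R-expression — blocked (Principle C).
— the nurses: possessor inside the object DP of the clause headed by 'surprised'; is c-commanded by the pronoun; coreference would bind this R-expression — blocked (Principle C).
— the nurses' advisors: object of the clause headed by 'surprised'; is c-commanded by the pronoun; coreference would bind this R-expression — blocked (Principle C).
— the recruits: possessor inside the subject DP of the matrix clause; does not c-command the pronoun — Principle B does not apply; allowed.
— the recruits' colleagues: subject of the matrix clause; c-commands the pronoun within its binding domain — blocked (Principle B).

the recruits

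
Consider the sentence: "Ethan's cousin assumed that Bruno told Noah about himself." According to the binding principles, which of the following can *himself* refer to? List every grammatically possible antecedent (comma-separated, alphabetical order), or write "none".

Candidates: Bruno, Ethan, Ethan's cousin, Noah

*himself* is a reflexive; Principle A requires it to be bound within its binding domain — the clause headed by 'told'.
— Bruno: subject of the clause headed by 'told'; c-commands the reflexive within its binding domain — allowed (Principle A).
— Ethan: possessor inside the subject DP of the matrix clause; does not c-command the reflexive — cannot bind it (Principle A).
— Ethan's cousin: subject of the matrix clause; c-commands the reflexive but lies outside its binding domain — cannot bind it (Principle A).
— Noah: object of the clause headed by 'told'; c-commands the reflexive within its binding domain — allowed (Principle A).

Bruno, Noah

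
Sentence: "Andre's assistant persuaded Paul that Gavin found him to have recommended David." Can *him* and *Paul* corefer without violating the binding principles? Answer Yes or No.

*Paul* is an R-expression; Principle C requires it to be free (not bound by any c-commanding expression).
— him: subject of the clause headed by 'recommended'; the pronoun does not c-command the R-expression — coreference allowed.

Yes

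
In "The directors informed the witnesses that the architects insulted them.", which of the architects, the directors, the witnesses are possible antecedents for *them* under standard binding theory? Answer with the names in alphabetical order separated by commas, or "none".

*them* is a pronoun; Principle B requires it to be free in its binding domain — the clause headed by 'insulted'.
— the architects: subject of the clause headed by 'insulted'; c-commands the pronoun within its binding domain — blocked (Principle B).
— the directors: subject of the matrix clause; c-commands the pronoun but lies outside its binding domain — allowed.
— the witnesses: object of the matrix clause; c-commands the pronoun but lies outside its binding domain — allowed.

the directors, the witnesses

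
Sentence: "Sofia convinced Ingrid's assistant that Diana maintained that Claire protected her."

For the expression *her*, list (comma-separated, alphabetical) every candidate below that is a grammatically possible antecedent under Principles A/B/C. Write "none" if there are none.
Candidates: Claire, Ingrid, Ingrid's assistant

*her* is a pronoun; Principle B requires it to be free in its binding domain — the clause headed by 'protected'.
— Claire: subject of the clause headed by 'protected'; c-commands the pronoun within its binding domain — blocked (Principle B).
— Ingrid: possessor inside the object DP of the matrix clause; does not c-command the pronoun — Principle B does not apply; allowed.
— Ingrid's assistant: object of the matrix clause; c-commands the pronoun but lies outside its binding domain — allowed.

Ingrid, Ingrid's assistant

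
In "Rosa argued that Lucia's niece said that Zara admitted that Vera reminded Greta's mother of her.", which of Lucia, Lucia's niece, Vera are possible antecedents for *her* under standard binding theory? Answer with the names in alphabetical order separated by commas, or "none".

*her* is a pronoun; Principle B requires it to be free in its binding domain — the clause headed by 'reminded'.
— Lucia: possessor inside the subject DP of the clause headed by 'said'; does not c-command the pronoun — Principle B does not apply; allowed.
— Lucia's niece: subject of the clause headed by 'said'; c-commands the pronoun but lies outside its binding domain — allowed.
— Vera: subject of the clause headed by 'reminded'; c-commands the pronoun within its binding domain — blocked (Principle B).

Lucia, Lucia's niece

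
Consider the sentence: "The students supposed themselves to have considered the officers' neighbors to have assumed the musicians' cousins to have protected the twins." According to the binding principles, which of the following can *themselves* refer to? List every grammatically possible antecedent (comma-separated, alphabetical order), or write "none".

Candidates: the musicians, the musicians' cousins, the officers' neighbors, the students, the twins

the students

*themselves* is a reflexive; Principle A requires it to be bound within its binding domain — the matrix clause.
— the musicians: possessor inside the subject DP of the clause headed by 'protected'; does not c-command the reflexive — cannot bind it (Principle A).
— the musicians' cousins: subject of the clause headed by 'protected'; does not c-command the reflexive — cannot bind it (Principle A).
— the officers' neighbors: subject of the clause headed by 'assumed'; does not c-command the reflexive — cannot bind it (Principle A).
— the students: subject of the matrix clause; c-commands the reflexive within its binding domain — allowed (Principle A).
— the twins: object of the clause headed by 'protected'; does not c-command the reflexive — cannot bind it (Principle A).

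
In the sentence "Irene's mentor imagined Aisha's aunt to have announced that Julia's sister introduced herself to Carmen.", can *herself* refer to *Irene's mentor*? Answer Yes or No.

No

*herself* is a reflexive; Principle A requires it to be bound within its binding domain — the clause headed by 'introduced'.
— Irene's mentor: subject of the matrix clause; c-commands the reflexive but lies outside its binding domain — cannot bind it (Principle A).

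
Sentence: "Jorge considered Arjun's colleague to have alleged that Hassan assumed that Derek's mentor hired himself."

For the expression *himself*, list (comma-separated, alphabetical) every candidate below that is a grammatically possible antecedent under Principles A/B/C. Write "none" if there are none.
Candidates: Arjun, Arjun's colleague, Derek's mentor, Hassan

Derek's mentor

*himself* is a reflexive; Principle A requires it to be bound within its binding domain — the clause headed by 'hired'.
— Arjun: possessor inside the subject DP of the clause headed by 'alleged'; does not c-command the reflexive — cannot bind it (Principle A).
— Arjun's colleague: subject of the clause headed by 'alleged'; c-commands the reflexive but lies outside its binding domain — cannot bind it (Principle A).
— Derek's mentor: subject of the clause headed by 'hired'; c-commands the reflexive within its binding domain — allowed (Principle A).
— Hassan: subject of the clause headed by 'assumed'; c-commands the reflexive but lies outside its binding domain — cannot bind it (Principle A).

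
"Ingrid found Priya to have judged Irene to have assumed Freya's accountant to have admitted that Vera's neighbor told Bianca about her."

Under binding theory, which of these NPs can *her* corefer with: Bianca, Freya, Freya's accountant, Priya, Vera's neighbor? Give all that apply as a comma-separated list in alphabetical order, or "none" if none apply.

*her* is a pronoun; Principle B requires it to be free in its binding domain — the clause headed by 'told'.
— Bianca: object of the clause headed by 'told'; c-commands the pronoun within its binding domain — blocked (Principle B).
— Freya: possessor inside the subject DP of the clause headed by 'admitted'; does not c-command the pronoun — Principle B does not apply; allowed.
— Freya's accountant: subject of the clause headed by 'admitted'; c-commands the pronoun but lies outside its binding domain — allowed.
— Priya: subject of the clause headed by 'judged'; c-commands the pronoun but lies outside its binding domain — allowed.
— Vera's neighbor: subject of the clause headed by 'told'; c-commands the pronoun within its binding domain — blocked (Principle B).

Freya, Freya's accountant, Priya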